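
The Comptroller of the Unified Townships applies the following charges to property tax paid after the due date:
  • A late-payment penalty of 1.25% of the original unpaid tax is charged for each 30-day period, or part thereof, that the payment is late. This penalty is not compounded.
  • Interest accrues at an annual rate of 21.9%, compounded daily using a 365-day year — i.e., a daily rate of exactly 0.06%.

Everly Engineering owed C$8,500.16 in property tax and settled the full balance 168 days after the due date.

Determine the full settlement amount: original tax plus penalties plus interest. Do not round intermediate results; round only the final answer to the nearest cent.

Penalty periods: ⌈168/30⌉ = 6; penalty = 6 × 1.25% × C$8,500.16 = C$637.51…
Interest: C$8,500.16 × ((1 + 0.0006)^168 − 1) = C$8,500.16 × 0.10602198… = C$901.2038…
Total = C$8,500.16 + C$637.5120 + C$901.2038… = C$10,038.88

C$10,038.88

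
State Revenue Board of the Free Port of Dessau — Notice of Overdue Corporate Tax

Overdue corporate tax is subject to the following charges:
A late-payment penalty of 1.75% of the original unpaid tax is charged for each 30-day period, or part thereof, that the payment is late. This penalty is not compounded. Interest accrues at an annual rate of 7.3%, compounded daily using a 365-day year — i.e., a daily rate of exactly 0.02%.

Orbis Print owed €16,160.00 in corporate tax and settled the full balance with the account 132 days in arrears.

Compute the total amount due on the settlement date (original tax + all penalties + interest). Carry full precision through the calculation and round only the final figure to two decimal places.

Penalty periods: ⌈132/30⌉ = 5; penalty = 5 × 1.75% × €16,160.00 = €1,414.00
Interest: €16,160.00 × ((1 + 0.0002)^132 − 1) = €16,160.00 × 0.02674886… = €432.2615…
Total = €16,160.00 + €1,414.0000 + €432.2615… = €18,006.26

€18,006.26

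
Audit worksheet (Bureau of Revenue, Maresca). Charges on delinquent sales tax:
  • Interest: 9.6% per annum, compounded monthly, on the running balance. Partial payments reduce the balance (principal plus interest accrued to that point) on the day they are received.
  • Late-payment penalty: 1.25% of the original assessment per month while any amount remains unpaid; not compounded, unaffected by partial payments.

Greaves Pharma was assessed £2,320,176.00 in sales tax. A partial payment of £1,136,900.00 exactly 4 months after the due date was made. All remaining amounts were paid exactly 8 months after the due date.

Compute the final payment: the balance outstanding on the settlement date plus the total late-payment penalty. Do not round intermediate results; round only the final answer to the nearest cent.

Monthly rate = 9.6% ÷ 12 = 0.8%
Balance at month 4: £2,320,176.0000 × (1 + 0.008)^4 = £2,395,317.3408…
After £1,136,900.00 payment: £2,395,317.3408… − £1,136,900.00 = £1,258,417.3408…
Balance at month 8: £1,258,417.3408… × (1 + 0.008)^4 = £1,299,172.5104…
Penalty: 8 × 1.25% × £2,320,176.00 = £232,017.60
Final settlement = outstanding balance + penalty = £1,299,172.5104… + £232,017.60 = £1,531,190.11

£1,531,190.11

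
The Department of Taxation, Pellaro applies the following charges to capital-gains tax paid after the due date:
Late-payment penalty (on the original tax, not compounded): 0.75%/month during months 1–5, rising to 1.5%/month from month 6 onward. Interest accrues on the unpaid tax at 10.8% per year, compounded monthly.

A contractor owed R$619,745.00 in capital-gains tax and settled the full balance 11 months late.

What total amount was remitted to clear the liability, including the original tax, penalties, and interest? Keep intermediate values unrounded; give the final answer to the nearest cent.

R$762,954.11

Penalty, months 1–5: 5 × 0.75% × R$619,745.00 = R$23,240.44…
Penalty, months 6–11: 6 × 1.5% × R$619,745.00 = R$55,777.05
Interest (10.8%/yr ÷ 12 = 0.9%/month): R$619,745.00 × ((1 + 0.009)^11 − 1) = R$64,191.6239…
Total = R$619,745.00 + R$79,017.4875 + R$64,191.6239… = R$762,954.11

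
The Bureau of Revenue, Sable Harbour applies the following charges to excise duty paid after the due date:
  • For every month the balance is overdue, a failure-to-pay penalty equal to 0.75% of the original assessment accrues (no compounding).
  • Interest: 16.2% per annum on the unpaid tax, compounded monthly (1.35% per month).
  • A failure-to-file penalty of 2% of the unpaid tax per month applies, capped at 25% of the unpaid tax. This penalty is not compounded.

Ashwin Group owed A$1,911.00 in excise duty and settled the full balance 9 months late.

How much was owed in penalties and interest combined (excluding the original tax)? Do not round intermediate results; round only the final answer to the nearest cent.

Failure-to-file: 9 × 2% × A$1,911.00 = A$343.98 (under the 25% cap)
Failure-to-pay penalty = 0.75% × A$1,911.00 × 9 mo = A$128.99…
Interest: A$1,911.00 × ((1 + 0.0135)^9 − 1) = A$1,911.00 × 0.1282719… = A$245.1276…
Penalties + interest = A$472.9725 + A$245.1276… = A$718.10

A$718.10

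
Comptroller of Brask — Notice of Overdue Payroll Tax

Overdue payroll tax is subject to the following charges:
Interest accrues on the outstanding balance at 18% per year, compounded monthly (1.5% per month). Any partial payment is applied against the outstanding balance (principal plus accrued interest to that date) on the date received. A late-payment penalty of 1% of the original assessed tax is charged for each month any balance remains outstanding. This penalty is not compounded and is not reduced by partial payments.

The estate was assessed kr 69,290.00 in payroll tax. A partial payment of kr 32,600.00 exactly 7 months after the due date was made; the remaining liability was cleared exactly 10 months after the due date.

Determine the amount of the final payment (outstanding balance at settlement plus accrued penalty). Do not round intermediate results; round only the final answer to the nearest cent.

kr 53,253.76

Balance at month 7: kr 69,290.0000 × (1 + 0.015)^7 = kr 76,901.1540…
After kr 32,600.00 payment: kr 76,901.1540… − kr 32,600.00 = kr 44,301.1540…
Balance at month 10: kr 44,301.1540… × (1 + 0.015)^3 = kr 46,324.7587…
Penalty: 10 × 1% × kr 69,290.00 = kr 6,929.00
Final settlement = outstanding balance + penalty = kr 46,324.7587… + kr 6,929.00 = kr 53,253.76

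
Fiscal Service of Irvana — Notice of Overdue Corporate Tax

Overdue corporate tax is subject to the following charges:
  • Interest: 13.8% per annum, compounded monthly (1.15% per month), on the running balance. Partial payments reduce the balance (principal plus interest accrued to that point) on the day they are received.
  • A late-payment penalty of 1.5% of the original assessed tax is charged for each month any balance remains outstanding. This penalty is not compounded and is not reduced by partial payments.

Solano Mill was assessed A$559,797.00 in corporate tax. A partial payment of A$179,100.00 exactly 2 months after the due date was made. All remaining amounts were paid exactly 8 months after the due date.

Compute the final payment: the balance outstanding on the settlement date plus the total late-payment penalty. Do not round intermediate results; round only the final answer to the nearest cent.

Balance at month 2: A$559,797.0000 × (1 + 0.0115)^2 = A$572,746.3642…
After A$179,100.00 payment: A$572,746.3642… − A$179,100.00 = A$393,646.3642…
Balance at month 8: A$393,646.3642… × (1 + 0.0115)^6 = A$421,600.9367…
Penalty: 8 × 1.5% × A$559,797.00 = A$67,175.64
Final settlement = outstanding balance + penalty = A$421,600.9367… + A$67,175.64 = A$488,776.58

A$488,776.58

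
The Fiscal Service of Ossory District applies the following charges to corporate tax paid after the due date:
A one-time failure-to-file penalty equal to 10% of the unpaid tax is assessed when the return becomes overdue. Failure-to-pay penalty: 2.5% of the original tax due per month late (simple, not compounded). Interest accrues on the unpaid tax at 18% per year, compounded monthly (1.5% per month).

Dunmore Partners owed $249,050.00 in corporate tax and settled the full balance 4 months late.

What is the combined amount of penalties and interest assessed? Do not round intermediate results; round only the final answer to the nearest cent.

$65,092.59

Failure-to-file penalty: 10% × $249,050.00 = $24,905.00
Failure-to-pay penalty: 4 × 2.5% × $249,050.00 = $24,905.00
Interest: $249,050.00 × ((1 + 0.015)^4 − 1) = $249,050.00 × 0.0613636… = $15,282.5923…
Penalties + interest = $49,810.0000 + $15,282.5923… = $65,092.59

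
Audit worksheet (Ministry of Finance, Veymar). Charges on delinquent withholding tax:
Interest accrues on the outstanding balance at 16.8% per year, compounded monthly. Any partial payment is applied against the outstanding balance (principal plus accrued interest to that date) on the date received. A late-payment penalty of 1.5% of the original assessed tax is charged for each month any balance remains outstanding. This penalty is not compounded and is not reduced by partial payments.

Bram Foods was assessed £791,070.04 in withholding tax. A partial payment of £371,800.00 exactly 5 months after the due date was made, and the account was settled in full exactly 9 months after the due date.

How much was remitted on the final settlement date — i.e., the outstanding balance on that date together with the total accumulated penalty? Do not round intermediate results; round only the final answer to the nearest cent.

£610,245.20

Monthly rate = 16.8% ÷ 12 = 1.4%
Balance at month 5: £791,070.0400 × (1 + 0.014)^5 = £848,017.2994…
After £371,800.00 payment: £848,017.2994… − £371,800.00 = £476,217.2994…
Balance at month 9: £476,217.2994… × (1 + 0.014)^4 = £503,450.7450…
Penalty: 9 × 1.5% × £791,070.04 = £106,794.46…
Final settlement = outstanding balance + penalty = £503,450.7450… + £106,794.46… = £610,245.20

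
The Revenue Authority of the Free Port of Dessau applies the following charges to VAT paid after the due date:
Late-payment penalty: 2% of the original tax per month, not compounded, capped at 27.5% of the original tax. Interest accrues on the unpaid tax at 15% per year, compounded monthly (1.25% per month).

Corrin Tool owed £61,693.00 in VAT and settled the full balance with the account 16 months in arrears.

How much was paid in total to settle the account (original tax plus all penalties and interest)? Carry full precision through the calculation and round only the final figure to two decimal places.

£92,224.22

Penalty (uncapped): 16 × 2% × £61,693.00 = £19,741.76; cap = 27.5% × £61,693.00 = £16,965.58… → penalty = £16,965.58…
Interest: £61,693.00 × ((1 + 0.0125)^16 − 1) = £61,693.00 × 0.2198895… = £13,565.6459…
Total = £61,693.00 + £16,965.5750 + £13,565.6459… = £92,224.22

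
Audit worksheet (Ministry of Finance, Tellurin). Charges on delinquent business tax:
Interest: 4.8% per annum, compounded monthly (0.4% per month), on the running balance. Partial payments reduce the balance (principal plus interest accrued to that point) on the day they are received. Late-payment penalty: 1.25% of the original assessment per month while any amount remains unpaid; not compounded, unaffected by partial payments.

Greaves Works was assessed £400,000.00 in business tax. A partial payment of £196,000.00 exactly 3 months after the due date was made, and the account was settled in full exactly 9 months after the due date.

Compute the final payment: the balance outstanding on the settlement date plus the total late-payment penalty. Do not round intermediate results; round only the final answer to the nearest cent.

Balance at month 3: £400,000.0000 × (1 + 0.004)^3 = £404,819.2256
After £196,000.00 payment: £404,819.2256 − £196,000.00 = £208,819.2256
Balance at month 9: £208,819.2256 × (1 + 0.004)^6 = £213,881.2717…
Penalty: 9 × 1.25% × £400,000.00 = £45,000.00
Final settlement = outstanding balance + penalty = £213,881.2717… + £45,000.00 = £258,881.27

£258,881.27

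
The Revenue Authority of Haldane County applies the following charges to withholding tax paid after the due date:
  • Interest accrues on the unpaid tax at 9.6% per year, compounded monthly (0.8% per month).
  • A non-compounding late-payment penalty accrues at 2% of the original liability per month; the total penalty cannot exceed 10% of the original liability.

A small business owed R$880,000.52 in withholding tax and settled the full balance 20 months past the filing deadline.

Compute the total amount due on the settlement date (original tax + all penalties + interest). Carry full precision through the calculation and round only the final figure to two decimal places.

Penalty (uncapped): 20 × 2% × R$880,000.52 = R$352,000.21…; cap = 10% × R$880,000.52 = R$88,000.05… → penalty = R$88,000.05…
Interest: R$880,000.52 × ((1 + 0.008)^20 − 1) = R$880,000.52 × 0.1727640… = R$152,032.4481…
Total = R$880,000.52 + R$88,000.0520 + R$152,032.4481… = R$1,120,033.02

R$1,120,033.02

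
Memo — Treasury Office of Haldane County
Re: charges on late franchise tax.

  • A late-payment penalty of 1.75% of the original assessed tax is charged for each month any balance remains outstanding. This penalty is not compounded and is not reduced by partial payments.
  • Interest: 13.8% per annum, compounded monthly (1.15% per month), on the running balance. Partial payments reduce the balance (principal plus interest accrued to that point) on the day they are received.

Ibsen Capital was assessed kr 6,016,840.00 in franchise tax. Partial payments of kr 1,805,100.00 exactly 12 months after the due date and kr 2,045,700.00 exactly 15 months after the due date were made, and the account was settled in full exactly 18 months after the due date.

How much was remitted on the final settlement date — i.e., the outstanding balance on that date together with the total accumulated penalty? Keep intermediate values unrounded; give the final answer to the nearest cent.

Balance at month 12: kr 6,016,840.0000 × (1 + 0.0115)^12 = kr 6,901,748.1602…
After kr 1,805,100.00 payment: kr 6,901,748.1602… − kr 1,805,100.00 = kr 5,096,648.1602…
Balance at month 15: kr 5,096,648.1602… × (1 + 0.0115)^3 = kr 5,274,512.3683…
After kr 2,045,700.00 payment: kr 5,274,512.3683… − kr 2,045,700.00 = kr 3,228,812.3683…
Balance at month 18: kr 3,228,812.3683… × (1 + 0.0115)^3 = kr 3,341,492.3369…
Penalty: 18 × 1.75% × kr 6,016,840.00 = kr 1,895,304.60
Final settlement = outstanding balance + penalty = kr 3,341,492.3369… + kr 1,895,304.60 = kr 5,236,796.94

kr 5,236,796.94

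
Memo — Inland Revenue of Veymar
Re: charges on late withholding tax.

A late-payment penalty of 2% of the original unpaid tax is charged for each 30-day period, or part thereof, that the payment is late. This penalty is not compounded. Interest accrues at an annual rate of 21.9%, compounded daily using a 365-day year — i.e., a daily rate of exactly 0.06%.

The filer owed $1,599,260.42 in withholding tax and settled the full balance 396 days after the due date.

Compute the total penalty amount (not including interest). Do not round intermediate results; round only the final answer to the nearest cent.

$447,792.92

Penalty periods: ⌈396/30⌉ = 14; penalty = 14 × 2% × $1,599,260.42 = $447,792.92…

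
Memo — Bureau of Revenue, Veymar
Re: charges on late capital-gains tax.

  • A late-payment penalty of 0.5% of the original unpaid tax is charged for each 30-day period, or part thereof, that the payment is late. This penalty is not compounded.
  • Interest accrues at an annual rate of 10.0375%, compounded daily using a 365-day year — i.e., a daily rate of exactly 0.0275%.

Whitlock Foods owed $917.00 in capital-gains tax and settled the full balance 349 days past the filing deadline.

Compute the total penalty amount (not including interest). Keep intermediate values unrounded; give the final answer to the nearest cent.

$55.02

Penalty periods: ⌈349/30⌉ = 12; penalty = 12 × 0.5% × $917.00 = $55.02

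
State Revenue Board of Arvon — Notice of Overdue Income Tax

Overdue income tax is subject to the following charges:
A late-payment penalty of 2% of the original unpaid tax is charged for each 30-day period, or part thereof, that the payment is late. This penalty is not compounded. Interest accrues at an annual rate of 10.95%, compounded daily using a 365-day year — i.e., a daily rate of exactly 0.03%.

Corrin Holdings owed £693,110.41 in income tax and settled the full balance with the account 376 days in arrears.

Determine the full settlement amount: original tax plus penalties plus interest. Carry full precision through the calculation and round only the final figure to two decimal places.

£956,068.94

Penalty periods: ⌈376/30⌉ = 13; penalty = 13 × 2% × £693,110.41 = £180,208.71…
Interest: £693,110.41 × ((1 + 0.0003)^376 − 1) = £693,110.41 × 0.11938909… = £82,749.8229…
Total = £693,110.41 + £180,208.7066 + £82,749.8229… = £956,068.94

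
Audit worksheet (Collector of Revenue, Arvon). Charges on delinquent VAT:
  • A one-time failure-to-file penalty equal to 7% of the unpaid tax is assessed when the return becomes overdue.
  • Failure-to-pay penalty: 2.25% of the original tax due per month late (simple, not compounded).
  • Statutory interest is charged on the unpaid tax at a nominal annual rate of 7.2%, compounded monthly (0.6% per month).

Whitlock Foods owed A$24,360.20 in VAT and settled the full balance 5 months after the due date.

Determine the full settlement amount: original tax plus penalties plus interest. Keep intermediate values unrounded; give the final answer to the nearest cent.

Failure-to-file penalty: 7% × A$24,360.20 = A$1,705.21…
Failure-to-pay penalty: 5 × 2.25% × A$24,360.20 = A$2,740.52…
Interest: A$24,360.20 × ((1 + 0.006)^5 − 1) = A$24,360.20 × 0.0303622… = A$739.6284…
Total = A$24,360.20 + A$4,445.7365 + A$739.6284… = A$29,545.56

A$29,545.56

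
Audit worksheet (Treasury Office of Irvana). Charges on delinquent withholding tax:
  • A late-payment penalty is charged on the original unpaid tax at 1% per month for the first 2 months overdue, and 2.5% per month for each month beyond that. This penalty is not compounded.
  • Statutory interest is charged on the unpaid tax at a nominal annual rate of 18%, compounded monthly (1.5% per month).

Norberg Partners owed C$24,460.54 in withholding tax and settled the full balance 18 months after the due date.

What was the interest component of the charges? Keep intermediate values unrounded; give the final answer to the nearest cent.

C$7,517.72

Interest: C$24,460.54 × ((1 + 0.015)^18 − 1) = C$24,460.54 × 0.3073406… = C$7,517.7179…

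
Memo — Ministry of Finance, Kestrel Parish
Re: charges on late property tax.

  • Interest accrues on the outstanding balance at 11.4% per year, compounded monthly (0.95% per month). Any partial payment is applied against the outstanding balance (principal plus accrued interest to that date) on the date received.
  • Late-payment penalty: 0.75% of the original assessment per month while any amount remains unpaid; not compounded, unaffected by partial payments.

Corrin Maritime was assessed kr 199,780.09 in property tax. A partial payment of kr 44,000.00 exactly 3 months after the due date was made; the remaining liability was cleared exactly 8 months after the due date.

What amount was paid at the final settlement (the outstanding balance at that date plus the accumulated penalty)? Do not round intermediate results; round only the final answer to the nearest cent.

kr 181,334.64

Balance at month 3: kr 199,780.0900 × (1 + 0.0095)^3 = kr 205,528.0843…
After kr 44,000.00 payment: kr 205,528.0843… − kr 44,000.00 = kr 161,528.0843…
Balance at month 8: kr 161,528.0843… × (1 + 0.0095)^5 = kr 169,347.8389…
Penalty: 8 × 0.75% × kr 199,780.09 = kr 11,986.81…
Final settlement = outstanding balance + penalty = kr 169,347.8389… + kr 11,986.81… = kr 181,334.64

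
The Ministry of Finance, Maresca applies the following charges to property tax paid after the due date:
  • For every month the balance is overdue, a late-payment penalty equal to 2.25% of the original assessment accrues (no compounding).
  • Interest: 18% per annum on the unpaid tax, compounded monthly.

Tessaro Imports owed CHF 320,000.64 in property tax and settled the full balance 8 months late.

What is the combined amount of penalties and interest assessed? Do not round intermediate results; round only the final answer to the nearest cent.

Late-payment penalty: 8 × 2.25% × CHF 320,000.64 = CHF 57,600.12…
Interest (18%/yr ÷ 12 = 1.5%/month): CHF 320,000.64 × ((1 + 0.015)^8 − 1) = CHF 40,477.7087…
Penalties + interest = CHF 57,600.1152 + CHF 40,477.7087… = CHF 98,077.82

CHF 98,077.82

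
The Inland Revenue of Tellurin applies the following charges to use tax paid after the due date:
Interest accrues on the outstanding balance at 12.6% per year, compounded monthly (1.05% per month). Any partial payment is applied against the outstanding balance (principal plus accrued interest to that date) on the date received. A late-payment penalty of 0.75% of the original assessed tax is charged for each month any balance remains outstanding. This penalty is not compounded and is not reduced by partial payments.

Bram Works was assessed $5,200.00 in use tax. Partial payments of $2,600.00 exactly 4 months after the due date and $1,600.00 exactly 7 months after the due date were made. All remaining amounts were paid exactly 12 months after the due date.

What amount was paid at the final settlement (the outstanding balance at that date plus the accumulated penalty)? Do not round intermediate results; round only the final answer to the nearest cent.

$1,850.01

Balance at month 4: $5,200.0000 × (1 + 0.0105)^4 = $5,421.8639…
After $2,600.00 payment: $5,421.8639… − $2,600.00 = $2,821.8639…
Balance at month 7: $2,821.8639… × (1 + 0.0105)^3 = $2,911.6893…
After $1,600.00 payment: $2,911.6893… − $1,600.00 = $1,311.6893…
Balance at month 12: $1,311.6893… × (1 + 0.0105)^5 = $1,382.0143…
Penalty: 12 × 0.75% × $5,200.00 = $468.00
Final settlement = outstanding balance + penalty = $1,382.0143… + $468.00 = $1,850.01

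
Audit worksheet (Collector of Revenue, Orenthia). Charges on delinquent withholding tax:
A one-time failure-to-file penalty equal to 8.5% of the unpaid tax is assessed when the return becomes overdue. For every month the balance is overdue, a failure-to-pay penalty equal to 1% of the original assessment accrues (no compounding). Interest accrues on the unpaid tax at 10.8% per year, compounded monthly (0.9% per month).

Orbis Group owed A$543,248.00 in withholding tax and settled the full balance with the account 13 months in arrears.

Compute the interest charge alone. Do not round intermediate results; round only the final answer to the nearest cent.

Interest: A$543,248.00 × ((1 + 0.009)^13 − 1) = A$543,248.00 × 0.1235313… = A$67,108.1110…

A$67,108.11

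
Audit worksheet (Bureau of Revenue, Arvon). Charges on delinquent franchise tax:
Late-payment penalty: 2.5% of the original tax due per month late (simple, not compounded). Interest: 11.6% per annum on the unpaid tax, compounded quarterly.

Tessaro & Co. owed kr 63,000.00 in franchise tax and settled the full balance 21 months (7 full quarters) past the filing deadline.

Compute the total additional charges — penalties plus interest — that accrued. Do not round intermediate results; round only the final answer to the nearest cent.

Late-payment penalty = 2.5% × kr 63,000.00 × 21 mo = kr 33,075.00
Interest (11.6%/yr ÷ 4 = 2.9%/quarter): kr 63,000.00 × ((1 + 0.029)^7 − 1) = kr 13,957.0077…
Penalties + interest = kr 33,075.0000 + kr 13,957.0077… = kr 47,032.01

kr 47,032.01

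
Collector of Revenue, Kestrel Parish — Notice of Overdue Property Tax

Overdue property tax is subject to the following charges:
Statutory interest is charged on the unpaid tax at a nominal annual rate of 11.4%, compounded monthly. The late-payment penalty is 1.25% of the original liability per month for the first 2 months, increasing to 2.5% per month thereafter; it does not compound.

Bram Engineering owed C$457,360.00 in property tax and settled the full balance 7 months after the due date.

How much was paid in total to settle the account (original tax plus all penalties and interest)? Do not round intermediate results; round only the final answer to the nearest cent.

Penalty, months 1–2: 2 × 1.25% × C$457,360.00 = C$11,434.00
Penalty, months 3–7: 5 × 2.5% × C$457,360.00 = C$57,170.00
Interest (11.4%/yr ÷ 12 = 0.95%/month): C$457,360.00 × ((1 + 0.0095)^7 − 1) = C$31,295.1072…
Total = C$457,360.00 + C$68,604.0000 + C$31,295.1072… = C$557,259.11

C$557,259.11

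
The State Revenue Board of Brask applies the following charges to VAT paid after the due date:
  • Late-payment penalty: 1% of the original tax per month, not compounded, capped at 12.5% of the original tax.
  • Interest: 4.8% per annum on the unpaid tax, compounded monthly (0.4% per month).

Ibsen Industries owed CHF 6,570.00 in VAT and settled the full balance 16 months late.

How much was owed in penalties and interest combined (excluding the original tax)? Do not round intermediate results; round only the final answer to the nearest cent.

CHF 1,254.58

Penalty (uncapped): 16 × 1% × CHF 6,570.00 = CHF 1,051.20; cap = 12.5% × CHF 6,570.00 = CHF 821.25 → penalty = CHF 821.25
Interest: CHF 6,570.00 × ((1 + 0.004)^16 − 1) = CHF 6,570.00 × 0.0659563… = CHF 433.3330…
Penalties + interest = CHF 821.2500 + CHF 433.3330… = CHF 1,254.58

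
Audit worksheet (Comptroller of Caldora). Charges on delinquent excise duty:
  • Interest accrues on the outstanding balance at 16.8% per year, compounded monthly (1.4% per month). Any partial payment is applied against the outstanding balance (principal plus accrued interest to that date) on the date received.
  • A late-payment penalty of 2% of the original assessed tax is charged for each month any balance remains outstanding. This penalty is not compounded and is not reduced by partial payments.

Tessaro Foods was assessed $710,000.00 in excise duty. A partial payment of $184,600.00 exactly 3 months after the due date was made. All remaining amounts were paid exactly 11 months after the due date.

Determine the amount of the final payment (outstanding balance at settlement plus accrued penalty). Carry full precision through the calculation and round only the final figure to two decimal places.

Balance at month 3: $710,000.0000 × (1 + 0.014)^3 = $740,239.4282…
After $184,600.00 payment: $740,239.4282… − $184,600.00 = $555,639.4282…
Balance at month 11: $555,639.4282… × (1 + 0.014)^8 = $621,007.2862…
Penalty: 11 × 2% × $710,000.00 = $156,200.00
Final settlement = outstanding balance + penalty = $621,007.2862… + $156,200.00 = $777,207.29

$777,207.29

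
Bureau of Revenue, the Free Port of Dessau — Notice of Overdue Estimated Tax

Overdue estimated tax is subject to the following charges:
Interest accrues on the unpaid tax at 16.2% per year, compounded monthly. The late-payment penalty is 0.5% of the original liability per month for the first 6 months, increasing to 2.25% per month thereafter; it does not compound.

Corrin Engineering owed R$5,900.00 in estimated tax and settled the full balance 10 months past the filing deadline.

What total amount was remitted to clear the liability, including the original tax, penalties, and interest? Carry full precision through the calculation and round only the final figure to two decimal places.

Penalty, months 1–6: 6 × 0.5% × R$5,900.00 = R$177.00
Penalty, months 7–10: 4 × 2.25% × R$5,900.00 = R$531.00
Interest (16.2%/yr ÷ 12 = 1.35%/month): R$5,900.00 × ((1 + 0.0135)^10 − 1) = R$846.6711…
Total = R$5,900.00 + R$708.0000 + R$846.6711… = R$7,454.67

R$7,454.67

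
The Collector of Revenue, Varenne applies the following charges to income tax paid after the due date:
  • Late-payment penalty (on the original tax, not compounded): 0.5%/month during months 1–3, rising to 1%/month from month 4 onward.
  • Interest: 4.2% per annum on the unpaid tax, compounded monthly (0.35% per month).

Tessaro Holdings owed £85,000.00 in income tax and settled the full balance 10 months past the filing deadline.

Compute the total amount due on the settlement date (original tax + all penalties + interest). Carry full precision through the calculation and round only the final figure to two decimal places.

Penalty, months 1–3: 3 × 0.5% × £85,000.00 = £1,275.00
Penalty, months 4–10: 7 × 1% × £85,000.00 = £5,950.00
Interest: £85,000.00 × ((1 + 0.0035)^10 − 1) = £85,000.00 × 0.0355564… = £3,022.2963…
Total = £85,000.00 + £7,225.0000 + £3,022.2963… = £95,247.30

£95,247.30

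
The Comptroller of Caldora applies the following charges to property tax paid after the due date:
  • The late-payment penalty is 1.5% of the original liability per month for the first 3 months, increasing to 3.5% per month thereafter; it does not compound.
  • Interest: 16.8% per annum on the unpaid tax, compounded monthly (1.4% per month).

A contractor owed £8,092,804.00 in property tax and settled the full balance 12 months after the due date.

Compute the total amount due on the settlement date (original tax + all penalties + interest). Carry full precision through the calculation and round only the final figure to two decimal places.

Penalty, months 1–3: 3 × 1.5% × £8,092,804.00 = £364,176.18
Penalty, months 4–12: 9 × 3.5% × £8,092,804.00 = £2,549,233.26
Interest: £8,092,804.00 × ((1 + 0.014)^12 − 1) = £8,092,804.00 × 0.1815591… = £1,469,322.4447…
Total = £8,092,804.00 + £2,913,409.4400 + £1,469,322.4447… = £12,475,535.88

£12,475,535.88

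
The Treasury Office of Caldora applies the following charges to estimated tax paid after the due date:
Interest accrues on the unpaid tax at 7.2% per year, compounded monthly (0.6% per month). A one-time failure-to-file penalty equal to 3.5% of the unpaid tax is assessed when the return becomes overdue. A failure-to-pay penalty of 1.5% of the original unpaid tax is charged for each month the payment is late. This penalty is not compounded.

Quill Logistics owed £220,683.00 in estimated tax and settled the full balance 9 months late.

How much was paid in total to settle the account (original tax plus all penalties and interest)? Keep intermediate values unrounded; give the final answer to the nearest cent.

Failure-to-file penalty: 3.5% × £220,683.00 = £7,723.91…
Failure-to-pay penalty: 9 × 1.5% × £220,683.00 = £29,792.21…
Interest: £220,683.00 × ((1 + 0.006)^9 − 1) = £220,683.00 × 0.0553143… = £12,206.9275…
Total = £220,683.00 + £37,516.1100 + £12,206.9275… = £270,406.04

£270,406.04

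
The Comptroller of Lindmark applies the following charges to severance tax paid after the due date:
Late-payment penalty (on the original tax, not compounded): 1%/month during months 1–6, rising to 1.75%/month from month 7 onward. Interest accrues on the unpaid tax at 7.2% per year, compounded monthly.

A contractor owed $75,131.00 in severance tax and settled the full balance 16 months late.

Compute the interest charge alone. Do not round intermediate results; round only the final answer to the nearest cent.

Interest (7.2%/yr ÷ 12 = 0.6%/month): $75,131.00 × ((1 + 0.006)^16 − 1) = $7,546.4096…

$7,546.41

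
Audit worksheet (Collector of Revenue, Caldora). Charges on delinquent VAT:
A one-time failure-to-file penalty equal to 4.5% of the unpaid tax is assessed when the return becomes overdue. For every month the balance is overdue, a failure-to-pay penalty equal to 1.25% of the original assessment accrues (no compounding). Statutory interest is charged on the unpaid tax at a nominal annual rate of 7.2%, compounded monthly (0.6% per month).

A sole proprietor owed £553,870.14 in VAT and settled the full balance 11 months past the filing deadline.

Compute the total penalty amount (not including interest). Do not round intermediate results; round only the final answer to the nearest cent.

Failure-to-file penalty: 4.5% × £553,870.14 = £24,924.16…
Failure-to-pay penalty = 1.25% × £553,870.14 × 11 mo = £76,157.14…
Total penalty = £24,924.16… + £76,157.14… = £101,081.30

£101,081.30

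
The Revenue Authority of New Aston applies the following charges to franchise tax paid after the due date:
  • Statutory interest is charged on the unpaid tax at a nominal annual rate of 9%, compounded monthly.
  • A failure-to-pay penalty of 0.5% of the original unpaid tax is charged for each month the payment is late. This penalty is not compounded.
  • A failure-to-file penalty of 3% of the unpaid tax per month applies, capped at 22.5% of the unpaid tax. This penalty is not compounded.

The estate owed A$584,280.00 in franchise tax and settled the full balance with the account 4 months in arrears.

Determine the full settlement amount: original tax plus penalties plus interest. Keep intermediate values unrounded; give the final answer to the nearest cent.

Failure-to-file: 4 × 3% × A$584,280.00 = A$70,113.60 (under the 22.5% cap)
Failure-to-pay penalty: 4 × 0.5% × A$584,280.00 = A$11,685.60
Interest (9%/yr ÷ 12 = 0.75%/month): A$584,280.00 × ((1 + 0.0075)^4 − 1) = A$17,726.5823…
Total = A$584,280.00 + A$81,799.2000 + A$17,726.5823… = A$683,805.78

A$683,805.78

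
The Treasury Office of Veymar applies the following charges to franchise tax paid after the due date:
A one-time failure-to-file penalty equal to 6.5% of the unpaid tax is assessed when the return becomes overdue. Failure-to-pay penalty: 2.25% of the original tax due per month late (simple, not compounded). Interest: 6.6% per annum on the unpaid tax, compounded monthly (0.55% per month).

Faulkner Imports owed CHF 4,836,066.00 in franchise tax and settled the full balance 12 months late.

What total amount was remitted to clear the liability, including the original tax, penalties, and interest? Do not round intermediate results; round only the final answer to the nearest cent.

Failure-to-file penalty: 6.5% × CHF 4,836,066.00 = CHF 314,344.29
Failure-to-pay penalty = 2.25% × CHF 4,836,066.00 × 12 mo = CHF 1,305,737.82
Interest: CHF 4,836,066.00 × ((1 + 0.0055)^12 − 1) = CHF 4,836,066.00 × 0.0680336… = CHF 329,014.7838…
Total = CHF 4,836,066.00 + CHF 1,620,082.1100 + CHF 329,014.7838… = CHF 6,785,162.89

CHF 6,785,162.89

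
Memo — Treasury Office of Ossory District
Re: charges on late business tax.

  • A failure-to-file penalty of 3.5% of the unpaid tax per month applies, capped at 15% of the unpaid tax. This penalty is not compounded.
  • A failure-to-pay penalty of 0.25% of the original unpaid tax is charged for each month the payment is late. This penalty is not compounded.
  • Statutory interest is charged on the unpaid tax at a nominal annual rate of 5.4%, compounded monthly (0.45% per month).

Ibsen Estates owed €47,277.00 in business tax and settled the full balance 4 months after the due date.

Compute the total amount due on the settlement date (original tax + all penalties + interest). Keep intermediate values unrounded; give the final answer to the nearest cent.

€55,225.30

Failure-to-file: 4 × 3.5% × €47,277.00 = €6,618.78 (under the 15% cap)
Failure-to-pay penalty: 4 × 0.25% × €47,277.00 = €472.77
Interest: €47,277.00 × ((1 + 0.0045)^4 − 1) = €47,277.00 × 0.0181219… = €856.7474…
Total = €47,277.00 + €7,091.5500 + €856.7474… = €55,225.30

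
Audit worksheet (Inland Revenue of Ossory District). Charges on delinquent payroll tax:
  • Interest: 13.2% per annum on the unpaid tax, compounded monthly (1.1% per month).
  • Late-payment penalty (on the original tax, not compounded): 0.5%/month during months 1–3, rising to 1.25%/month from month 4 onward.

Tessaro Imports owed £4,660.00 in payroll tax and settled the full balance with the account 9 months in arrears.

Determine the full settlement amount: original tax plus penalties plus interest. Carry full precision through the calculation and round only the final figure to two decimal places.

£5,561.57

Penalty, months 1–3: 3 × 0.5% × £4,660.00 = £69.90
Penalty, months 4–9: 6 × 1.25% × £4,660.00 = £349.50
Interest: £4,660.00 × ((1 + 0.011)^9 − 1) = £4,660.00 × 0.1034697… = £482.1687…
Total = £4,660.00 + £419.4000 + £482.1687… = £5,561.57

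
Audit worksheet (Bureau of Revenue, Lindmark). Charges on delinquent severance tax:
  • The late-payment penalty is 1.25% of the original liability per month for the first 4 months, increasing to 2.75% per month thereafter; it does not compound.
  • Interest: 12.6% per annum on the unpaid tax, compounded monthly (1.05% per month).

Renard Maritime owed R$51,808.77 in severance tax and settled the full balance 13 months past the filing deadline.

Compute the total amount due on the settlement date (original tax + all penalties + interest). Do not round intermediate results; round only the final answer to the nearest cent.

Penalty, months 1–4: 4 × 1.25% × R$51,808.77 = R$2,590.44…
Penalty, months 5–13: 9 × 2.75% × R$51,808.77 = R$12,822.67…
Interest: R$51,808.77 × ((1 + 0.0105)^13 − 1) = R$51,808.77 × 0.1454394… = R$7,535.0384…
Total = R$51,808.77 + R$15,413.1091… + R$7,535.0384… = R$74,756.92

R$74,756.92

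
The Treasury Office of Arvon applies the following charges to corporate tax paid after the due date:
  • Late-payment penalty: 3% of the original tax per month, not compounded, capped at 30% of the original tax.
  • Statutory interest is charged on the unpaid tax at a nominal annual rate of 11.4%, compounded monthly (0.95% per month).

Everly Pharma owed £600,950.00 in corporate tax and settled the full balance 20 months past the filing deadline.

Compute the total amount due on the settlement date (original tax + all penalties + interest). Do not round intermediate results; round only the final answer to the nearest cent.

Penalty (uncapped): 20 × 3% × £600,950.00 = £360,570.00; cap = 30% × £600,950.00 = £180,285.00 → penalty = £180,285.00
Interest: £600,950.00 × ((1 + 0.0095)^20 − 1) = £600,950.00 × 0.2081656… = £125,097.1167…
Total = £600,950.00 + £180,285.0000 + £125,097.1167… = £906,332.12

£906,332.12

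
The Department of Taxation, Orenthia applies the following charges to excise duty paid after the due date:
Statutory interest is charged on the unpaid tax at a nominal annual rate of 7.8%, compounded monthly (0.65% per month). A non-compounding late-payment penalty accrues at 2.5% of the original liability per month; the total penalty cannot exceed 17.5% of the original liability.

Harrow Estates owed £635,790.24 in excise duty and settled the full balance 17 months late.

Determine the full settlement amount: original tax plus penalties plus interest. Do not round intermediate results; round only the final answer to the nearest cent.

Penalty (uncapped): 17 × 2.5% × £635,790.24 = £270,210.85…; cap = 17.5% × £635,790.24 = £111,263.29… → penalty = £111,263.29…
Interest: £635,790.24 × ((1 + 0.0065)^17 − 1) = £635,790.24 × 0.1164371… = £74,029.5503…
Total = £635,790.24 + £111,263.2920 + £74,029.5503… = £821,083.08

£821,083.08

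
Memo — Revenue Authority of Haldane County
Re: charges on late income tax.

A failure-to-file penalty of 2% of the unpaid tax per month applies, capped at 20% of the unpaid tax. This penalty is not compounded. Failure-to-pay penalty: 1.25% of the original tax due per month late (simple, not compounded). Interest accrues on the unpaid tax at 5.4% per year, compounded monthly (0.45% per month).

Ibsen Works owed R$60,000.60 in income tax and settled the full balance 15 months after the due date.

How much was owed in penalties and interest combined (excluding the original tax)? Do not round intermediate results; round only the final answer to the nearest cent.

Failure-to-file: 15 × 2% × R$60,000.60 = R$18,000.18, capped at 20% × R$60,000.60 = R$12,000.12
Failure-to-pay penalty: 15 × 1.25% × R$60,000.60 = R$11,250.11…
Interest: R$60,000.60 × ((1 + 0.0045)^15 − 1) = R$60,000.60 × 0.0696683… = R$4,180.1384…
Penalties + interest = R$23,250.2325 + R$4,180.1384… = R$27,430.37

R$27,430.37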